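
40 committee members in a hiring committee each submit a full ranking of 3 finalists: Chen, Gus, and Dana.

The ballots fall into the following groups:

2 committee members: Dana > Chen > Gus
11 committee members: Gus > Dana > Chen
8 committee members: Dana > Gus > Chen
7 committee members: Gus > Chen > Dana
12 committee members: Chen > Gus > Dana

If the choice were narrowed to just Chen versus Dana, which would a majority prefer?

Ballots ranking Chen above Dana: 7+12 = 19.
Ballots ranking Dana above Chen: 2+11+8 = 21.
Dana wins the head-to-head, 21–19.

Dana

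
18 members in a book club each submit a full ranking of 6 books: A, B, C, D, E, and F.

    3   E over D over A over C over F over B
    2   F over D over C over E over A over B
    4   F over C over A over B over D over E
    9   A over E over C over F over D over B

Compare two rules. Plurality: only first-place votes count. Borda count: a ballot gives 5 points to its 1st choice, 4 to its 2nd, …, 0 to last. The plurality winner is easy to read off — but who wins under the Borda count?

A

Plurality first-place counts: A 9, B 0, C 0, D 0, E 3, F 6 → A.
Borda totals: A 68, B 8, C 55, D 33, E 55, F 51 → A.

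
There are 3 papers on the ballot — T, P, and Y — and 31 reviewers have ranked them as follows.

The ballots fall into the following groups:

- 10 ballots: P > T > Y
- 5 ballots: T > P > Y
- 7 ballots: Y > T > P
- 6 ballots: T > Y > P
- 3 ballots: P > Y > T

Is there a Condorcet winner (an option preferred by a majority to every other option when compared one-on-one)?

Yes

Head-to-head results (31 voters total):
T vs P: T wins 18–13.
T vs Y: T wins 21–10.
P vs Y: P wins 18–13.
T beats each rival — P (18–13), Y (21–10) — so T is the Condorcet winner.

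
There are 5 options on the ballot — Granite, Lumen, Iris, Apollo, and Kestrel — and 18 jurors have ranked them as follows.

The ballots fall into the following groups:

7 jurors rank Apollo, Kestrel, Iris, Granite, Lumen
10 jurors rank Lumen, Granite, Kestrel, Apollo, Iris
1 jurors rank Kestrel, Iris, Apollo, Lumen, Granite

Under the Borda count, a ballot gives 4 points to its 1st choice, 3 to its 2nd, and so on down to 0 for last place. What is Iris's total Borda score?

Borda scores:
  Granite: 7·1 + 10·3 + 0 = 37
  Lumen: 7·0 + 10·4 + 1 = 41
  Iris: 7·2 + 10·0 + 3 = 17
  Apollo: 7·4 + 10·1 + 2 = 40
  Kestrel: 7·3 + 10·2 + 4 = 45

17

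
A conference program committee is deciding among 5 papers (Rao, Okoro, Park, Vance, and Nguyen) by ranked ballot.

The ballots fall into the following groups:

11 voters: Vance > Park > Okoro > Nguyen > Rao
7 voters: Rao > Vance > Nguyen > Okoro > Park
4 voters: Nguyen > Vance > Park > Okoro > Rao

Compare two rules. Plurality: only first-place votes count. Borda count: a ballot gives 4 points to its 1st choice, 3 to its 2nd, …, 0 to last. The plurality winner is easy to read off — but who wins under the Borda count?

Vance

Plurality first-place counts: Rao 7, Okoro 0, Park 0, Vance 11, Nguyen 4 → Vance.
Borda totals: Rao 28, Okoro 33, Park 41, Vance 77, Nguyen 41 → Vance.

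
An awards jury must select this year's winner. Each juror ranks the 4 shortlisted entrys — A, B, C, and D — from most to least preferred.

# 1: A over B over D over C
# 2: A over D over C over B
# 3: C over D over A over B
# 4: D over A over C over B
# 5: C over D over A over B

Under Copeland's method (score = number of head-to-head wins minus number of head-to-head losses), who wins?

Pairwise results:
  A vs B: A wins 5–0.
  A vs C: A wins 3–2.
  A vs D: D wins 3–2.
  B vs C: C wins 4–1.
  B vs D: D wins 4–1.
  C vs D: D wins 3–2.
Copeland scores (wins − losses):
  A: 2 − 1 = 1
  B: 0 − 3 = -3
  C: 1 − 2 = -1
  D: 3 − 0 = 3
D has the best Copeland score.

D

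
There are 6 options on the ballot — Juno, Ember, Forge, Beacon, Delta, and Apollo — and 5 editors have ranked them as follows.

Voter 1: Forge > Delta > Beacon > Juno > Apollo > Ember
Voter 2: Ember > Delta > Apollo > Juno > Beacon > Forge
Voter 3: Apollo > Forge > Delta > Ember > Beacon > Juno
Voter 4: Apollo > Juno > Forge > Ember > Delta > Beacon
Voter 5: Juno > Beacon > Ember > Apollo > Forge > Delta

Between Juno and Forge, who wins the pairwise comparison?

Juno

Ballots ranking Juno above Forge: 3.
Ballots ranking Forge above Juno: 2.
Juno wins the head-to-head, 3–2.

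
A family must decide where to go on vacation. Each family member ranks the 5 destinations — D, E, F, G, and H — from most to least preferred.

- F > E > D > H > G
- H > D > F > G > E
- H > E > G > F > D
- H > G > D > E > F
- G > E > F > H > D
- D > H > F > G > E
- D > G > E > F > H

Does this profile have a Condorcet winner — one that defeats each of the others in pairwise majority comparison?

Yes

Head-to-head results (7 voters total):
D vs E: D wins 4–3.
D vs F: D wins 4–3.
D vs G: D wins 4–3.
D vs H: H wins 4–3.
E vs F: E wins 4–3.
E vs G: G wins 5–2.
E vs H: H wins 4–3.
F vs G: G wins 4–3.
F vs H: H wins 4–3.
G vs H: H wins 5–2.
H beats each rival — D (4–3), E (4–3), F (4–3), G (5–2) — so H is the Condorcet winner.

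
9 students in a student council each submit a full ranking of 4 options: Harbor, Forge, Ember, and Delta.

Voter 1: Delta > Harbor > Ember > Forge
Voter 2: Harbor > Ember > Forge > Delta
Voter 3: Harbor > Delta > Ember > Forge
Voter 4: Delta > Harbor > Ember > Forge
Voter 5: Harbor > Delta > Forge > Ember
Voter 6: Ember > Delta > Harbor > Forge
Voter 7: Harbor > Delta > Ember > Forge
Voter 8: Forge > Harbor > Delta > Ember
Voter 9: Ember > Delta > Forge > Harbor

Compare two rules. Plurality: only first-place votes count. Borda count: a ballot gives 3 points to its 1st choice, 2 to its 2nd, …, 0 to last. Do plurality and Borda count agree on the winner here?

Plurality first-place counts: Harbor 4, Forge 1, Ember 2, Delta 2 → Harbor.
Borda totals: Harbor 19, Forge 6, Ember 12, Delta 17 → Harbor.
The two rules agree on Harbor.

Yes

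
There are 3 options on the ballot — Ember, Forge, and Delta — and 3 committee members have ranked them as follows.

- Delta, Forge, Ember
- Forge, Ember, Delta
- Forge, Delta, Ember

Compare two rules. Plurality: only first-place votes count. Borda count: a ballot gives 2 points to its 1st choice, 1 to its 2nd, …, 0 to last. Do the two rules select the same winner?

Yes

Plurality first-place counts: Ember 0, Forge 2, Delta 1 → Forge.
Borda totals: Ember 1, Forge 5, Delta 3 → Forge.
The two rules agree on Forge.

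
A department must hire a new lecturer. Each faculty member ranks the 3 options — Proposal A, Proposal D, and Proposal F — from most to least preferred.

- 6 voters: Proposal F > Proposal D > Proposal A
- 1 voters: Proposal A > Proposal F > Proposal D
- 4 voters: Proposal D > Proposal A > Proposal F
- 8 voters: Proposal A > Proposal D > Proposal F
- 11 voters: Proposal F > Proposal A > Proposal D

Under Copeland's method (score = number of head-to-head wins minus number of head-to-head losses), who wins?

Pairwise results:
  Proposal A vs Proposal D: Proposal A wins 20–10.
  Proposal A vs Proposal F: Proposal F wins 17–13.
  Proposal D vs Proposal F: Proposal F wins 18–12.
Copeland scores (wins − losses):
  Proposal A: 1 − 1 = 0
  Proposal D: 0 − 2 = -2
  Proposal F: 2 − 0 = 2
Proposal F has the best Copeland score.

Proposal F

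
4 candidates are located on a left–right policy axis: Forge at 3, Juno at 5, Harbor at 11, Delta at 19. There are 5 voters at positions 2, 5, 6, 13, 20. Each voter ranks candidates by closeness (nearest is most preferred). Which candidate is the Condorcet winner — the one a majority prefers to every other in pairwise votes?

With single-peaked preferences on a line, the Condorcet winner is the candidate closest to the median voter.
The median voter (position 6) is closest to Juno at 5.
Check: Juno vs Delta — voters closer to Juno: 3 of 5.

Juno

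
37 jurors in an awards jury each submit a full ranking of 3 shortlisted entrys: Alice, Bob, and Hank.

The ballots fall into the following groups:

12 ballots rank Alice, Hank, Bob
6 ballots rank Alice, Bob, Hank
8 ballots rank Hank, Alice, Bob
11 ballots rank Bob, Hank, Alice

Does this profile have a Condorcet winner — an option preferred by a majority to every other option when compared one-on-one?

Yes

Head-to-head results (37 voters total):
Alice vs Bob: Alice wins 26–11.
Alice vs Hank: Hank wins 19–18.
Bob vs Hank: Hank wins 20–17.
Hank beats each rival — Alice (19–18), Bob (20–17) — so Hank is the Condorcet winner.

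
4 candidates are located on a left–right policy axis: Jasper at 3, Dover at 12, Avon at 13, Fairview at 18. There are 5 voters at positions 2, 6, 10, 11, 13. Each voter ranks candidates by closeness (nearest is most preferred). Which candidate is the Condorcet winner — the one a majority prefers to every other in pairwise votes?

With single-peaked preferences on a line, the Condorcet winner is the candidate closest to the median voter.
The median voter (position 10) is closest to Dover at 12.
Check: Dover vs Avon — voters closer to Dover: 4 of 5.

Dover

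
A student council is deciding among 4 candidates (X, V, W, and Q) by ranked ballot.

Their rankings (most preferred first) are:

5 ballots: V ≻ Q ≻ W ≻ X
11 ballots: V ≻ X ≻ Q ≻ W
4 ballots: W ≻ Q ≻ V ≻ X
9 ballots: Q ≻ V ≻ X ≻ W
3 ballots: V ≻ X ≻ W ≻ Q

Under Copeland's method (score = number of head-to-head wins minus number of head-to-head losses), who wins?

Pairwise results:
  X vs V: V wins 32–0.
  X vs W: X wins 23–9.
  X vs Q: Q wins 18–14.
  V vs W: V wins 28–4.
  V vs Q: V wins 19–13.
  W vs Q: Q wins 25–7.
Copeland scores (wins − losses):
  X: 1 − 2 = -1
  V: 3 − 0 = 3
  W: 0 − 3 = -3
  Q: 2 − 1 = 1
V has the best Copeland score.

V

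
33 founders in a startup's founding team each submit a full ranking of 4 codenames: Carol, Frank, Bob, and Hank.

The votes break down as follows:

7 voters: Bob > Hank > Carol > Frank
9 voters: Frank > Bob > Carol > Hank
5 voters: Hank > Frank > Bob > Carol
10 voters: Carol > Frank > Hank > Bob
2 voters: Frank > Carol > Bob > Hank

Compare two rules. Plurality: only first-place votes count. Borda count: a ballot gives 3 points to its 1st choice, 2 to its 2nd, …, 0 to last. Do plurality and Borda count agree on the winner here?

Yes

Plurality first-place counts: Carol 10, Frank 11, Bob 7, Hank 5 → Frank.
Borda totals: Carol 50, Frank 63, Bob 46, Hank 39 → Frank.
The two rules agree on Frank.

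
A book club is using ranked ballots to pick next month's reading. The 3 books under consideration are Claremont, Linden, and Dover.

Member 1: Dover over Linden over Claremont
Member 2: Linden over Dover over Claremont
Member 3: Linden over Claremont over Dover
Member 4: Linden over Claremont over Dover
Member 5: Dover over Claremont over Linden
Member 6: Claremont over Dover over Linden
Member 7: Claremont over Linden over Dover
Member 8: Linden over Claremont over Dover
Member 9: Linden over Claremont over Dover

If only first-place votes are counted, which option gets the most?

Linden

First-place vote totals:
  Claremont: 2
  Linden: 5
  Dover: 2
Linden has the most first-place votes.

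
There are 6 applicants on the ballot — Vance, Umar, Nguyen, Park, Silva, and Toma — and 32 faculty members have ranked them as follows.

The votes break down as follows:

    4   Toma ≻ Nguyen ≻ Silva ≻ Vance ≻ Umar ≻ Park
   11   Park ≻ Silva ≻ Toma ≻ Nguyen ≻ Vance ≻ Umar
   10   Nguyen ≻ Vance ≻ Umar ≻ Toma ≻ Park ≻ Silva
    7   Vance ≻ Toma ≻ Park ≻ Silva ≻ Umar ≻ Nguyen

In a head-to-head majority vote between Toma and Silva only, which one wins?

Ballots ranking Toma above Silva: 4+10+7 = 21.
Ballots ranking Silva above Toma: 11.
Toma wins the head-to-head, 21–11.

Toma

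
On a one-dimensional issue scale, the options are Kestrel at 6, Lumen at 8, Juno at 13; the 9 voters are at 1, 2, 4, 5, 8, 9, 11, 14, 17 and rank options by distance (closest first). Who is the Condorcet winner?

Lumen

With single-peaked preferences on a line, the Condorcet winner is the candidate closest to the median voter.
The median voter (position 8) is closest to Lumen at 8.
Check: Lumen vs Juno — voters closer to Lumen: 6 of 9.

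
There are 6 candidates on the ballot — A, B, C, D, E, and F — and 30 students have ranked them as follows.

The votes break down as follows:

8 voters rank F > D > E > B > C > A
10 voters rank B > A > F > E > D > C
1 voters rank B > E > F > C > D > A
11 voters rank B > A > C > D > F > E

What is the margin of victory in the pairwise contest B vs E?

14

Ballots ranking B above E: 10+1+11 = 22.
Ballots ranking E above B: 8.
B wins 22–8, a margin of 14.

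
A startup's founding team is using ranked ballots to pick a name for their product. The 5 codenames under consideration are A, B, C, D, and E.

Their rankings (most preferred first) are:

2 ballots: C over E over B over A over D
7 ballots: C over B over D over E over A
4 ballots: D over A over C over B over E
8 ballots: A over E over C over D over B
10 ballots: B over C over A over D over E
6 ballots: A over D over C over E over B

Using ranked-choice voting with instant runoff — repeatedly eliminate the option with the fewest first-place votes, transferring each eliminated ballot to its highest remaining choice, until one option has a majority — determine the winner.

Round 1: A 14, B 10, C 9, D 4, E 0. E has the fewest and is eliminated.
Round 2: A 14, B 10, C 9, D 4. D has the fewest and is eliminated.
Round 3: A 18, B 10, C 9. C has the fewest and is eliminated.
Round 4: B 19, A 18. B has a majority.

B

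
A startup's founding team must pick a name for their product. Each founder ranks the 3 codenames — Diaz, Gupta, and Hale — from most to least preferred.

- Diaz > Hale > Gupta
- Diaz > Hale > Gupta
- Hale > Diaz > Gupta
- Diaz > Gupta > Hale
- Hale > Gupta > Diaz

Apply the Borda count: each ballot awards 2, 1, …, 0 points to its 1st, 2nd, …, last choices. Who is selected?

Borda scores:
  Diaz: 2 + 2 + 1 + 2 + 0 = 7
  Gupta: 0 + 0 + 0 + 1 + 1 = 2
  Hale: 1 + 1 + 2 + 0 + 2 = 6
Diaz has the highest total.

Diaz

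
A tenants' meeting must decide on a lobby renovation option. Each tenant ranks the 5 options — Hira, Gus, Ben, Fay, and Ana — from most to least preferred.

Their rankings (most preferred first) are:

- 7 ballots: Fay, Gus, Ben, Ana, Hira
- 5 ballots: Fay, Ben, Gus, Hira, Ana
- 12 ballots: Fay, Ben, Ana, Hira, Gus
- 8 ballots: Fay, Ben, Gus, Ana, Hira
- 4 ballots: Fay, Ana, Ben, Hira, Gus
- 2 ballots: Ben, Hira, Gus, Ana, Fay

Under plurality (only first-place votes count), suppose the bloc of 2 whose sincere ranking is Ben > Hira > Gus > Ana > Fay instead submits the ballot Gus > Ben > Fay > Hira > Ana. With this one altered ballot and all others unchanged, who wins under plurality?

First-place totals with the altered ballot: Hira 0, Gus 2, Ben 0, Fay 36, Ana 0.
The winner is unchanged: still Fay.

Fay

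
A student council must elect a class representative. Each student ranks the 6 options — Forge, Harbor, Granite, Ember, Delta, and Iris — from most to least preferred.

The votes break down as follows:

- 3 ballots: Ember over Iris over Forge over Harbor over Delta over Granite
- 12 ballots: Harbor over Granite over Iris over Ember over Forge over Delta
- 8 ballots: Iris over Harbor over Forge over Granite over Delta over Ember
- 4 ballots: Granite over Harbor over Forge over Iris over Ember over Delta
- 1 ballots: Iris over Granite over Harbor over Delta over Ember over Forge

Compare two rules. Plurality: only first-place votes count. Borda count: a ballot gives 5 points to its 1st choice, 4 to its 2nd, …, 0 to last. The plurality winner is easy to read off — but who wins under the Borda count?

Plurality first-place counts: Forge 0, Harbor 12, Granite 4, Ember 3, Delta 0, Iris 9 → Harbor.
Borda totals: Forge 57, Harbor 117, Granite 88, Ember 44, Delta 13, Iris 101 → Harbor.

Harbor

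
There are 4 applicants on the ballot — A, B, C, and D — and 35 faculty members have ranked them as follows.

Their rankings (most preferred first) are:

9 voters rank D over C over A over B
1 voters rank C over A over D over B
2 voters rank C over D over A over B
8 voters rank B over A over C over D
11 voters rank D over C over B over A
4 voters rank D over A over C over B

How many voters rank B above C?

8

Ballots ranking B above C: 8.
Ballots ranking C above B: 9+1+2+11+4 = 27.
So 8 of 35 voters prefer B to C.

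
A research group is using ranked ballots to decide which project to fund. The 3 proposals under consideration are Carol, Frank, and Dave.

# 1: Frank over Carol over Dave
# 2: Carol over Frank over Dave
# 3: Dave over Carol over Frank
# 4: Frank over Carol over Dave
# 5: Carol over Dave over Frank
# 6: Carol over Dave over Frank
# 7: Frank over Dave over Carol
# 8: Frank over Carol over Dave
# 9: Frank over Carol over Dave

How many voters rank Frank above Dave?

6

Ballots ranking Frank above Dave: 6.
Ballots ranking Dave above Frank: 3.
So 6 of 9 voters prefer Frank to Dave.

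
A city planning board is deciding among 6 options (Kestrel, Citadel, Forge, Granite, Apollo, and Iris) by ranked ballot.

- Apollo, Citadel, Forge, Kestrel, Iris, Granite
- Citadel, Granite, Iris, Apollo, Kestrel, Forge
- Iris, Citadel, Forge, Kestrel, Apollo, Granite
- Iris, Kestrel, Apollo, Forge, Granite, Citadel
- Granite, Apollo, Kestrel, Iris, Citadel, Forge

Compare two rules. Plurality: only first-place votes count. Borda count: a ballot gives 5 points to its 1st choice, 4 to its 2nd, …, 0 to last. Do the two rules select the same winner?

Yes

Plurality first-place counts: Kestrel 0, Citadel 1, Forge 0, Granite 1, Apollo 1, Iris 2 → Iris.
Borda totals: Kestrel 12, Citadel 14, Forge 8, Granite 10, Apollo 15, Iris 16 → Iris.
The two rules agree on Iris.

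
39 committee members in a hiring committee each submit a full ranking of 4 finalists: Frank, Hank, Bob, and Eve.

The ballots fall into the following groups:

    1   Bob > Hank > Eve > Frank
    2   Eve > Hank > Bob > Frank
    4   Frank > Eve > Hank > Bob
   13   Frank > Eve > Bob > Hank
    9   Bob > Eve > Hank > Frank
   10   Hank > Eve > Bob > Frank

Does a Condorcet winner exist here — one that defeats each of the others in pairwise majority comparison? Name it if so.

Head-to-head results (39 voters total):
Frank vs Hank: Hank wins 22–17.
Frank vs Bob: Bob wins 22–17.
Frank vs Eve: Eve wins 22–17.
Hank vs Bob: Bob wins 23–16.
Hank vs Eve: Eve wins 28–11.
Bob vs Eve: Eve wins 29–10.
Eve beats each rival — Frank (22–17), Hank (28–11), Bob (29–10) — so Eve is the Condorcet winner.

Eve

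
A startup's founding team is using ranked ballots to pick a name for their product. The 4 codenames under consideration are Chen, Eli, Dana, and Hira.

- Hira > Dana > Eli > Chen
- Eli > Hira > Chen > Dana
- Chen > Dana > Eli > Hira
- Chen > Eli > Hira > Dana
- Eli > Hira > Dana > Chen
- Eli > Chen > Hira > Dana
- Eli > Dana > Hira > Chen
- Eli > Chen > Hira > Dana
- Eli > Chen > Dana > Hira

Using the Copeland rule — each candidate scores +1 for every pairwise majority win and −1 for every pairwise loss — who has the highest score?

Eli

Pairwise results:
  Chen vs Eli: Eli wins 7–2.
  Chen vs Dana: Chen wins 6–3.
  Chen vs Hira: Chen wins 5–4.
  Eli vs Dana: Eli wins 7–2.
  Eli vs Hira: Eli wins 8–1.
  Dana vs Hira: Hira wins 6–3.
Copeland scores (wins − losses):
  Chen: 2 − 1 = 1
  Eli: 3 − 0 = 3
  Dana: 0 − 3 = -3
  Hira: 1 − 2 = -1
Eli has the best Copeland score.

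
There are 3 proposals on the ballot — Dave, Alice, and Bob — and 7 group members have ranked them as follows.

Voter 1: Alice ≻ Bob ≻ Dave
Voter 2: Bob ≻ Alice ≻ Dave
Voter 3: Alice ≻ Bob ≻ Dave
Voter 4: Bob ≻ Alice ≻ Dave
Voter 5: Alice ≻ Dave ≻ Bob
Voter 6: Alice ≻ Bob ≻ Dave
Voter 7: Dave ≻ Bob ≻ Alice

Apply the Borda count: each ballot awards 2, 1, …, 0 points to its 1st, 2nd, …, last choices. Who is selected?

Alice

Borda scores:
  Dave: 0 + 0 + 0 + 0 + 1 + 0 + 2 = 3
  Alice: 2 + 1 + 2 + 1 + 2 + 2 + 0 = 10
  Bob: 1 + 2 + 1 + 2 + 0 + 1 + 1 = 8
Alice has the highest total.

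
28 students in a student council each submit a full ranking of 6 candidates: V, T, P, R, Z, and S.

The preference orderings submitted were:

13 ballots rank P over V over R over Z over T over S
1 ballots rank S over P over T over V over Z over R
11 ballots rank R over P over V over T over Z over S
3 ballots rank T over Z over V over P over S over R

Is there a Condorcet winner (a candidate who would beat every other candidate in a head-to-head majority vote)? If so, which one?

P

Head-to-head results (28 voters total):
V vs T: V wins 24–4.
V vs P: P wins 25–3.
V vs R: V wins 17–11.
V vs Z: V wins 25–3.
V vs S: V wins 27–1.
T vs P: P wins 25–3.
T vs R: R wins 24–4.
T vs Z: T wins 15–13.
T vs S: T wins 27–1.
P vs R: P wins 17–11.
P vs Z: P wins 25–3.
P vs S: P wins 27–1.
R vs Z: R wins 24–4.
R vs S: R wins 24–4.
Z vs S: Z wins 27–1.
P beats each rival — V (25–3), T (25–3), R (17–11), Z (25–3), S (27–1) — so P is the Condorcet winner.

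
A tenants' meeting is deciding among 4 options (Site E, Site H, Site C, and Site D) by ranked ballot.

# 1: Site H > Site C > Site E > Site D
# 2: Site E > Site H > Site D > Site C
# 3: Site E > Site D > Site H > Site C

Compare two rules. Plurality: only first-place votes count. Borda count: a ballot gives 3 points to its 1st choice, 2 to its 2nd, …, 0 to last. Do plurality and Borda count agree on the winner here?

Plurality first-place counts: Site E 2, Site H 1, Site C 0, Site D 0 → Site E.
Borda totals: Site E 7, Site H 6, Site C 2, Site D 3 → Site E.
The two rules agree on Site E.

Yes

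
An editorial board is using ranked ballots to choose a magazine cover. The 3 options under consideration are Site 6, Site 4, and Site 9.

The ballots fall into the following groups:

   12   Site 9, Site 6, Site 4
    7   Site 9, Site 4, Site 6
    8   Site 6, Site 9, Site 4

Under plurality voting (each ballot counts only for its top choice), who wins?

First-place vote totals:
  Site 6: 8
  Site 4: 0
  Site 9: 19
Site 9 has the most first-place votes.

Site 9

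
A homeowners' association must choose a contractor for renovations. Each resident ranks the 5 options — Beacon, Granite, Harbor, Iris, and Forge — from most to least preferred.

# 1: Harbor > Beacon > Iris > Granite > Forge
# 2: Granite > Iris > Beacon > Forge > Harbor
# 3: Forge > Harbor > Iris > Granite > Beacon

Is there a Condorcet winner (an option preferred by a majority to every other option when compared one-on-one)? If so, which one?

Head-to-head results (3 voters total):
Beacon vs Granite: Granite wins 2–1.
Beacon vs Harbor: Harbor wins 2–1.
Beacon vs Iris: Iris wins 2–1.
Beacon vs Forge: Beacon wins 2–1.
Granite vs Harbor: Harbor wins 2–1.
Granite vs Iris: Iris wins 2–1.
Granite vs Forge: Granite wins 2–1.
Harbor vs Iris: Harbor wins 2–1.
Harbor vs Forge: Forge wins 2–1.
Iris vs Forge: Iris wins 2–1.
No candidate beats all others: Beacon beats Forge beats Harbor beats Beacon, a majority cycle.

No Condorcet winner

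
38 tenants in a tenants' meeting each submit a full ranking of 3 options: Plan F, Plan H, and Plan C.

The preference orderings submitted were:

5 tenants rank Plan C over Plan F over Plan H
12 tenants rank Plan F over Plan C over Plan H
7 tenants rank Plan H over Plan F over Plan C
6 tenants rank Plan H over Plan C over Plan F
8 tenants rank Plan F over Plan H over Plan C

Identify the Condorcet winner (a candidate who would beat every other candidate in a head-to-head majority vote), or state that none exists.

Head-to-head results (38 voters total):
Plan F vs Plan H: Plan F wins 25–13.
Plan F vs Plan C: Plan F wins 27–11.
Plan H vs Plan C: Plan H wins 21–17.
Plan F beats each rival — Plan H (25–13), Plan C (27–11) — so Plan F is the Condorcet winner.

Plan F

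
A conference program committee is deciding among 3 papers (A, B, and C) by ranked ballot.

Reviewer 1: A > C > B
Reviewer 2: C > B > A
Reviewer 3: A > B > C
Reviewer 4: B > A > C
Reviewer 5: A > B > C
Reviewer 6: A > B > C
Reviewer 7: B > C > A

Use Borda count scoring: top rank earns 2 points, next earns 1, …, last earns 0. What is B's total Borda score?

8

Borda scores:
  A: 2 + 0 + 2 + 1 + 2 + 2 + 0 = 9
  B: 0 + 1 + 1 + 2 + 1 + 1 + 2 = 8
  C: 1 + 2 + 0 + 0 + 0 + 0 + 1 = 4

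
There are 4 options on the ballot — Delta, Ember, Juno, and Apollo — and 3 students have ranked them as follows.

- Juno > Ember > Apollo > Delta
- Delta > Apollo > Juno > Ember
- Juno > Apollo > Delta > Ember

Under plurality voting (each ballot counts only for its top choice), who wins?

Juno

First-place vote totals:
  Delta: 1
  Ember: 0
  Juno: 2
  Apollo: 0
Juno has the most first-place votes.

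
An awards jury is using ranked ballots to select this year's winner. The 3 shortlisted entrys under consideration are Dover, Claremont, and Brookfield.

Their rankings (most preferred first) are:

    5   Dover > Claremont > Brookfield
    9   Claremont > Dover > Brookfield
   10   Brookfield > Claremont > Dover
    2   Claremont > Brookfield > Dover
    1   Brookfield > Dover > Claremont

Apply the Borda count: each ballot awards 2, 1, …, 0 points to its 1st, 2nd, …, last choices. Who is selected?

Claremont

Borda scores:
  Dover: 5·2 + 9·1 + 10·0 + 2·0 + 1 = 20
  Claremont: 5·1 + 9·2 + 10·1 + 2·2 + 0 = 37
  Brookfield: 5·0 + 9·0 + 10·2 + 2·1 + 2 = 24
Claremont has the highest total.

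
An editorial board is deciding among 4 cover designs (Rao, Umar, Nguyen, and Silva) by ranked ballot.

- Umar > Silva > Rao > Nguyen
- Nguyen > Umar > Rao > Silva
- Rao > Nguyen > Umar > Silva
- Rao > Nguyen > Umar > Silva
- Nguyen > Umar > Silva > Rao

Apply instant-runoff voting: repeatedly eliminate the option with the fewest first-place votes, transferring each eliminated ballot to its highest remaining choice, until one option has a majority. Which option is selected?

Round 1: Rao 2, Nguyen 2, Umar 1, Silva 0. Silva has the fewest and is eliminated.
Round 2: Rao 2, Nguyen 2, Umar 1. Umar has the fewest and is eliminated.
Round 3: Rao 3, Nguyen 2. Rao has a majority.

Rao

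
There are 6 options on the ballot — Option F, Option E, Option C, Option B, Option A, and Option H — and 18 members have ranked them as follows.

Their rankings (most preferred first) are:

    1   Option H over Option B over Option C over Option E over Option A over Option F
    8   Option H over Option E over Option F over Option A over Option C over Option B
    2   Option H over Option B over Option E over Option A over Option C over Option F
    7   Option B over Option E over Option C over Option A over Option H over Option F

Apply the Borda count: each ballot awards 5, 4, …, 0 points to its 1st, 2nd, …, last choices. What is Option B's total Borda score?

47

Borda scores:
  Option F: 0 + 8·3 + 2·0 + 7·0 = 24
  Option E: 2 + 8·4 + 2·3 + 7·4 = 68
  Option C: 3 + 8·1 + 2·1 + 7·3 = 34
  Option B: 4 + 8·0 + 2·4 + 7·5 = 47
  Option A: 1 + 8·2 + 2·2 + 7·2 = 35
  Option H: 5 + 8·5 + 2·5 + 7·1 = 62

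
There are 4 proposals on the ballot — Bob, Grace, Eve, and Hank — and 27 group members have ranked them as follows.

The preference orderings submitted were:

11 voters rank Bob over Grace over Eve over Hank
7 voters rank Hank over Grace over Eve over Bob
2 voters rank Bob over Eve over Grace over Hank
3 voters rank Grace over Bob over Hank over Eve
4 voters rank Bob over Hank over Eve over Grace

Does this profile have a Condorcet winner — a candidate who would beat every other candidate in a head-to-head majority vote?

Yes

Head-to-head results (27 voters total):
Bob vs Grace: Bob wins 17–10.
Bob vs Eve: Bob wins 20–7.
Bob vs Hank: Bob wins 20–7.
Grace vs Eve: Grace wins 21–6.
Grace vs Hank: Grace wins 16–11.
Eve vs Hank: Hank wins 14–13.
Bob beats each rival — Grace (17–10), Eve (20–7), Hank (20–7) — so Bob is the Condorcet winner.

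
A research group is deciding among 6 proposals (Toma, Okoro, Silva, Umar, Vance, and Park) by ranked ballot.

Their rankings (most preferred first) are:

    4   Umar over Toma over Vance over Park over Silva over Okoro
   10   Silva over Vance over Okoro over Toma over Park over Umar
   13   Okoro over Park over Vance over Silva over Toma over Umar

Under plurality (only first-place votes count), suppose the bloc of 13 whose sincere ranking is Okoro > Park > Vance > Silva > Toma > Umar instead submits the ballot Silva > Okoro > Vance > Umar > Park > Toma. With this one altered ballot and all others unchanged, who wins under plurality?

Silva

First-place totals with the altered ballot: Toma 0, Okoro 0, Silva 23, Umar 4, Vance 0, Park 0.
The switch changes the winner from Okoro to Silva.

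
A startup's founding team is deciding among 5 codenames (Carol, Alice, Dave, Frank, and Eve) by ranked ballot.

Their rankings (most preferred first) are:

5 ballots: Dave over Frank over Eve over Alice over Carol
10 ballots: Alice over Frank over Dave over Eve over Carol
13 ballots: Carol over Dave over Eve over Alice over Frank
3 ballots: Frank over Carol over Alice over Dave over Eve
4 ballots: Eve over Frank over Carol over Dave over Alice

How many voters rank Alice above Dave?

13

Ballots ranking Alice above Dave: 10+3 = 13.
Ballots ranking Dave above Alice: 5+13+4 = 22.
So 13 of 35 voters prefer Alice to Dave.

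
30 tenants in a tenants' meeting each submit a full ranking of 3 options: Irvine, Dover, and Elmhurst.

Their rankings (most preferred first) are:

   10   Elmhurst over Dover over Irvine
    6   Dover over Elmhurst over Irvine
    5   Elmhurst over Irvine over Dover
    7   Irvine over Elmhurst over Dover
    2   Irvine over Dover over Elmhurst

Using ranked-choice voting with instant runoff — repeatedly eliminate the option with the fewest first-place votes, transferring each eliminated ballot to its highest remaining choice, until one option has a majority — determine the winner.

Elmhurst

Round 1: Elmhurst 15, Irvine 9, Dover 6. Dover has the fewest and is eliminated.
Round 2: Elmhurst 21, Irvine 9. Elmhurst has a majority.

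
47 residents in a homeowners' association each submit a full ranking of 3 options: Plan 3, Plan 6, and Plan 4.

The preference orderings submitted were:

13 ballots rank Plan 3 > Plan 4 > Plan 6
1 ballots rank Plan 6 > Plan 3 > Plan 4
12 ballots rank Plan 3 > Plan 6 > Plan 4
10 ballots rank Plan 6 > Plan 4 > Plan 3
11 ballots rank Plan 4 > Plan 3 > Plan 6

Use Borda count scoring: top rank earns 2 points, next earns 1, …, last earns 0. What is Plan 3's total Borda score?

62

Borda scores:
  Plan 3: 13·2 + 1 + 12·2 + 10·0 + 11·1 = 62
  Plan 6: 13·0 + 2 + 12·1 + 10·2 + 11·0 = 34
  Plan 4: 13·1 + 0 + 12·0 + 10·1 + 11·2 = 45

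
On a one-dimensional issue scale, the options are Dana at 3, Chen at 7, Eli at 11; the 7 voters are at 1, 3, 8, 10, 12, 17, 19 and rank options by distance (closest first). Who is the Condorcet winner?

With single-peaked preferences on a line, the Condorcet winner is the candidate closest to the median voter.
The median voter (position 10) is closest to Eli at 11.
Check: Eli vs Chen — voters closer to Eli: 4 of 7.

Eli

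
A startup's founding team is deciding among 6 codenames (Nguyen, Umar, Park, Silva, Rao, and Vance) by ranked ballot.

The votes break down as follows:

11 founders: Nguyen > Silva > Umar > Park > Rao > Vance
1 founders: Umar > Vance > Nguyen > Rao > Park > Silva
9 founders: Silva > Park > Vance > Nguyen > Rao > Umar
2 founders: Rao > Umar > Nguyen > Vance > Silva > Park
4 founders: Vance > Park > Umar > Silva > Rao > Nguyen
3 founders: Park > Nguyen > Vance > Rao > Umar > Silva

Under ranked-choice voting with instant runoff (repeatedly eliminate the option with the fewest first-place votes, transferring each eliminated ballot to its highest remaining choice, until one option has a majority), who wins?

Round 1: Nguyen 11, Silva 9, Vance 4, Park 3, Rao 2, Umar 1. Umar has the fewest and is eliminated.
Round 2: Nguyen 11, Silva 9, Vance 5, Park 3, Rao 2. Rao has the fewest and is eliminated.
Round 3: Nguyen 13, Silva 9, Vance 5, Park 3. Park has the fewest and is eliminated.
Round 4: Nguyen 16, Silva 9, Vance 5. Nguyen has a majority.

Nguyen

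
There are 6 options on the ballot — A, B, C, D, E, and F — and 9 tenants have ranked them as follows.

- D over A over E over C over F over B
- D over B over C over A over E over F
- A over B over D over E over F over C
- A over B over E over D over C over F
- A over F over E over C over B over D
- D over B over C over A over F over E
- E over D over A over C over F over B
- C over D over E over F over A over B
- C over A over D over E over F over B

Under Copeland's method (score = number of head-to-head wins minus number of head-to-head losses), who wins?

Pairwise results:
  A vs B: A wins 7–2.
  A vs C: A wins 5–4.
  A vs D: D wins 5–4.
  A vs E: A wins 7–2.
  A vs F: A wins 8–1.
  B vs C: C wins 5–4.
  B vs D: D wins 6–3.
  B vs E: E wins 5–4.
  B vs F: F wins 5–4.
  C vs D: D wins 6–3.
  C vs E: E wins 5–4.
  C vs F: C wins 7–2.
  D vs E: D wins 6–3.
  D vs F: D wins 8–1.
  E vs F: E wins 7–2.
Copeland scores (wins − losses):
  A: 4 − 1 = 3
  B: 0 − 5 = -5
  C: 2 − 3 = -1
  D: 5 − 0 = 5
  E: 3 − 2 = 1
  F: 1 − 4 = -3
D has the best Copeland score.

D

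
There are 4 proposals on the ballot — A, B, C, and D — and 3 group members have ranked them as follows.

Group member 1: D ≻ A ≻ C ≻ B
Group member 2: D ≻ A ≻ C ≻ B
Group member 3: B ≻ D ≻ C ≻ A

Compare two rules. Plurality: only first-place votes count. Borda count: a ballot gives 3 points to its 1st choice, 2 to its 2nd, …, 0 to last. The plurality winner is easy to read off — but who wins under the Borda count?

Plurality first-place counts: A 0, B 1, C 0, D 2 → D.
Borda totals: A 4, B 3, C 3, D 8 → D.

D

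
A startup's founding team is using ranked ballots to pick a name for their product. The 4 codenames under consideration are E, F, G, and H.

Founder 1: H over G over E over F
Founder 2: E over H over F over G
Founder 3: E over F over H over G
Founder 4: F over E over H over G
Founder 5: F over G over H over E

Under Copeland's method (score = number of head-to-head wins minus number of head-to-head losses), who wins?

Pairwise results:
  E vs F: E wins 3–2.
  E vs G: E wins 3–2.
  E vs H: E wins 3–2.
  F vs G: F wins 4–1.
  F vs H: F wins 3–2.
  G vs H: H wins 4–1.
Copeland scores (wins − losses):
  E: 3 − 0 = 3
  F: 2 − 1 = 1
  G: 0 − 3 = -3
  H: 1 − 2 = -1
E has the best Copeland score.

E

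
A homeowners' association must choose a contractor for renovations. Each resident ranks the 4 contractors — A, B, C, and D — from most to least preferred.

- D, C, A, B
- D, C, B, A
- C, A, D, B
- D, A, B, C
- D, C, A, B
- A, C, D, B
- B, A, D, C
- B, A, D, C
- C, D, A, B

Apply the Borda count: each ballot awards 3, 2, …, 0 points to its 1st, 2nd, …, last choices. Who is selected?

Borda scores:
  A: 1 + 0 + 2 + 2 + 1 + 3 + 2 + 2 + 1 = 14
  B: 0 + 1 + 0 + 1 + 0 + 0 + 3 + 3 + 0 = 8
  C: 2 + 2 + 3 + 0 + 2 + 2 + 0 + 0 + 3 = 14
  D: 3 + 3 + 1 + 3 + 3 + 1 + 1 + 1 + 2 = 18
D has the highest total.

D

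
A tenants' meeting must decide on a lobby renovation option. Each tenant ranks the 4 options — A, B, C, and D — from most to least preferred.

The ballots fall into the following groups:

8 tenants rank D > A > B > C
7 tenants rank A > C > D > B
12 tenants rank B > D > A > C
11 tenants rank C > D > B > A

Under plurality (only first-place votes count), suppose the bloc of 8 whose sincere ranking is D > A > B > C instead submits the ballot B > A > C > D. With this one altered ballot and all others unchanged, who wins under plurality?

B

First-place totals with the altered ballot: A 7, B 20, C 11, D 0.
The winner is unchanged: still B.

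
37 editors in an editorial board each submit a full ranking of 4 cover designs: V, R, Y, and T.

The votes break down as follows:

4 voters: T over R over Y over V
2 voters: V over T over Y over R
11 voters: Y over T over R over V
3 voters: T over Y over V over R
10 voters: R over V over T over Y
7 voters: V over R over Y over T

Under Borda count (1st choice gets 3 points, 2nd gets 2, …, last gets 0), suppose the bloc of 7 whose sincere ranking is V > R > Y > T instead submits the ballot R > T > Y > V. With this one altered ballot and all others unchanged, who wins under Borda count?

Borda totals with the altered ballot: V 29, R 70, Y 52, T 71.
The switch changes the winner from R to T.

T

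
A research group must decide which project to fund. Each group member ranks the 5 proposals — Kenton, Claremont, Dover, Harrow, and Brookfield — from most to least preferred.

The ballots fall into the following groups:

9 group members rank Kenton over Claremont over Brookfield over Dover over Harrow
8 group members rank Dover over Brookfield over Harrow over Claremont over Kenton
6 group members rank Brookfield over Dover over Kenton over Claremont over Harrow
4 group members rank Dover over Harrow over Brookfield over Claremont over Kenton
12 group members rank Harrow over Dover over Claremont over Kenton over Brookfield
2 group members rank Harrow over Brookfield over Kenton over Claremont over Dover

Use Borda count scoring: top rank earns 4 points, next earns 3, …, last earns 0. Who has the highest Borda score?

Dover

Borda scores:
  Kenton: 9·4 + 8·0 + 6·2 + 4·0 + 12·1 + 2·2 = 64
  Claremont: 9·3 + 8·1 + 6·1 + 4·1 + 12·2 + 2·1 = 71
  Dover: 9·1 + 8·4 + 6·3 + 4·4 + 12·3 + 2·0 = 111
  Harrow: 9·0 + 8·2 + 6·0 + 4·3 + 12·4 + 2·4 = 84
  Brookfield: 9·2 + 8·3 + 6·4 + 4·2 + 12·0 + 2·3 = 80
Dover has the highest total.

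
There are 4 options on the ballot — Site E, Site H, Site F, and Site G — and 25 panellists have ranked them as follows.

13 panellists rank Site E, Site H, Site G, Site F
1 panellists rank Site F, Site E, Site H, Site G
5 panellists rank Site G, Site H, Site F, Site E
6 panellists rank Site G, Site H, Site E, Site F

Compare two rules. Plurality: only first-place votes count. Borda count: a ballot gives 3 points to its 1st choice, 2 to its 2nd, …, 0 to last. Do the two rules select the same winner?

No

Plurality first-place counts: Site E 13, Site H 0, Site F 1, Site G 11 → Site E.
Borda totals: Site E 47, Site H 49, Site F 8, Site G 46 → Site H.
The two rules disagree: plurality picks Site E, Borda picks Site H.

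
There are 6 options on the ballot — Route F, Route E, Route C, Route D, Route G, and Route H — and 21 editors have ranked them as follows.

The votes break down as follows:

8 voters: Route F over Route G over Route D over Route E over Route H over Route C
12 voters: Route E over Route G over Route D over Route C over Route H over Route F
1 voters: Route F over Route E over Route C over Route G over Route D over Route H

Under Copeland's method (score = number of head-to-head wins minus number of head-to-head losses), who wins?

Pairwise results:
  Route F vs Route E: Route E wins 12–9.
  Route F vs Route C: Route C wins 12–9.
  Route F vs Route D: Route D wins 12–9.
  Route F vs Route G: Route G wins 12–9.
  Route F vs Route H: Route H wins 12–9.
  Route E vs Route C: Route E wins 21–0.
  Route E vs Route D: Route E wins 13–8.
  Route E vs Route G: Route E wins 13–8.
  Route E vs Route H: Route E wins 21–0.
  Route C vs Route D: Route D wins 20–1.
  Route C vs Route G: Route G wins 20–1.
  Route C vs Route H: Route C wins 13–8.
  Route D vs Route G: Route G wins 21–0.
  Route D vs Route H: Route D wins 21–0.
  Route G vs Route H: Route G wins 21–0.
Copeland scores (wins − losses):
  Route F: 0 − 5 = -5
  Route E: 5 − 0 = 5
  Route C: 2 − 3 = -1
  Route D: 3 − 2 = 1
  Route G: 4 − 1 = 3
  Route H: 1 − 4 = -3
Route E has the best Copeland score.

Route E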